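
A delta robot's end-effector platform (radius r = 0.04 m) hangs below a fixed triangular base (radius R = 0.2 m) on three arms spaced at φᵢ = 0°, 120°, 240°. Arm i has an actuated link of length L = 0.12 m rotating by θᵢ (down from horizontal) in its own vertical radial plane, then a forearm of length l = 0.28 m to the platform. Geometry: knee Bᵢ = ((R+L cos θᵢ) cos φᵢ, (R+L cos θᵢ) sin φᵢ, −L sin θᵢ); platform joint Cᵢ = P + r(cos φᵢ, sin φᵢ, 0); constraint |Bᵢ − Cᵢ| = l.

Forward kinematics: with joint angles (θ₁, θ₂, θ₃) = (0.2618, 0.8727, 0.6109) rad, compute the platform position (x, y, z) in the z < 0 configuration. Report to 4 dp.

φ1=0.0°: virtual centre (0.2759, 0.0000, -0.0311), radius l
arm 2 at φ=120.0°: (R−r)+L cos θ2 = 0.2371;  O2 = (-0.1186, 0.2054, -0.0919)
φ3=240.0°: virtual centre (-0.1291, -0.2237, -0.0688), radius l
eliminate P² terms by subtracting sphere 1 from 2 and 3
linear system: -0.7890x+0.4107y = -0.0124−-0.1217z; -0.8101x+-0.4474y = -0.0056−-0.0755z
det = 0.6857;  x = 0.0115+-0.1247z,  y = -0.0082+0.0569z
quadratic in z: (1.0188)z²+(0.1271)z+(-0.0074)=0, √Δ=0.2156 → z ∈ {-0.1682, 0.0434}; z = -0.1682 (taking z<0)
x = 0.0324, y = -0.0177

(0.0324, -0.0177, -0.1682)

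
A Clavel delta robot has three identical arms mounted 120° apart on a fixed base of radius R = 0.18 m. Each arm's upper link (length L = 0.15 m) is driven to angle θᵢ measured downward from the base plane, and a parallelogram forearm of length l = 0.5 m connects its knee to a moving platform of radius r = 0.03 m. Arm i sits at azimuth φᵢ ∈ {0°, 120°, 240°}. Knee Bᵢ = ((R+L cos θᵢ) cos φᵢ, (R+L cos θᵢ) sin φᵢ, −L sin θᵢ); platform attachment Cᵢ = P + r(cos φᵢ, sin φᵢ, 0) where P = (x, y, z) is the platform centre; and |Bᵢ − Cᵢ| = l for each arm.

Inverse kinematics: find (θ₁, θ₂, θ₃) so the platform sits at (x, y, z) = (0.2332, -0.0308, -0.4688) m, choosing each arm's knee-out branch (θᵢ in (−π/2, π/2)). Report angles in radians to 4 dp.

θ₁ = -0.1746, θ₂ = 1.3091, θ₃ = 1.1348

arm 1 (φ=0.0°): x'=0.2332, y'=-0.0308
  A=-0.0832, B=-0.4688, C=(l²−L²−A²−y'²−z²)/(2L)=-0.0005
  γ=atan2(-0.4688,-0.0832)=-1.7464;  ψ=arccos(-0.0010)=1.5718;  θ1=γ+ψ≈-0.1746
arm 2 (φ=120.0°): x'=-0.1433, y'=-0.1866
  A cos θ + B sin θ = C:  0.2933·cos θ + -0.4688·sin θ = -0.3770
  √(A²+B²)=0.5530;  θ2 = -1.0118+2.3209 ≈ 1.3091
arm 3 (φ=240.0°): x'=-0.0899, y'=0.2174
  A cos θ + B sin θ = C:  0.2399·cos θ + -0.4688·sin θ = -0.3236
  √(A²+B²)=0.5266;  θ3 = -1.0978+2.2325 ≈ 1.1348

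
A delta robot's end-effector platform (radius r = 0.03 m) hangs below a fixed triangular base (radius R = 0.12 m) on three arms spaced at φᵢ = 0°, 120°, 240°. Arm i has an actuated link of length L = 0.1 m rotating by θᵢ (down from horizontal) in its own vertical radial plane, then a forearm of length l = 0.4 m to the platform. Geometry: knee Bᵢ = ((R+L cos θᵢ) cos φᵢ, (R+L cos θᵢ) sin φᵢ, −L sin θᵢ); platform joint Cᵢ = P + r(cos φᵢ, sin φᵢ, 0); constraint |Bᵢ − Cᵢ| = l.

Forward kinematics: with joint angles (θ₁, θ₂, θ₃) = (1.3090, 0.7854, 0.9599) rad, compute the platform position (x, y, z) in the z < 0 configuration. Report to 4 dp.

(-0.0648, 0.0219, -0.4528)

centre 1 = (0.1159·cos0.0°, 0.1159·sin0.0°, -0.0966) = (0.1159, 0.0000, -0.0966)
arm 2 at φ=120.0°: (R−r)+L cos θ2 = 0.1607;  centre 2 = (-0.0804, 0.1392, -0.0707)
centre 3 = (0.1474·cos240.0°, 0.1474·sin240.0°, -0.0819) = (-0.0737, -0.1276, -0.0819)
eliminate P² terms by subtracting sphere 1 from 2 and 3
plane₁₂: -0.3925x+0.2784y+0.0518z = 0.0081
Cramer: x(z) = -0.0177+0.1040z;  y(z) = 0.0041-0.0394z
sphere 1 gives Az²+Bz+C=0 with A=1.0124, B=0.1651, C=-0.1328;  B²−4AC=0.5651;  roots -0.4528, 0.2897;  negative root z = -0.4528
x = -0.0648, y = 0.0219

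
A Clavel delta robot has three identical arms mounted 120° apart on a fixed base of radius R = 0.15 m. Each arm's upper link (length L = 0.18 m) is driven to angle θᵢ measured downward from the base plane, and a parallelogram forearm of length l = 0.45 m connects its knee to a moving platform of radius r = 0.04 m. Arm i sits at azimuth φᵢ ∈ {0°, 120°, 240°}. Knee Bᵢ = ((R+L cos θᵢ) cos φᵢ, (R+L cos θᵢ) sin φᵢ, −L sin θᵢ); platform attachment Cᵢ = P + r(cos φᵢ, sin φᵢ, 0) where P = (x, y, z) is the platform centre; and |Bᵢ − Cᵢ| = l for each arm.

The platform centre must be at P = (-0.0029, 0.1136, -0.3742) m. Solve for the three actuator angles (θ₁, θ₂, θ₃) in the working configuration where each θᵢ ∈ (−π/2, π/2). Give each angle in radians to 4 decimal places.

θ₁ = 0.2616, θ₂ = -0.1747, θ₃ = 0.6110

φ1=0.0° → target in arm frame (-0.0029, 0.1136)
  A cos θ + B sin θ = C:  0.1129·cos θ + -0.3742·sin θ = 0.0123
  γ=atan2(-0.3742,0.1129)=-1.2778;  ψ=arccos(0.0314)=1.5394;  θ1=γ+ψ≈0.2616
arm 2 (φ=120.0°): x'=0.0998, y'=-0.0543
  A cos θ + B sin θ = C:  0.0102·cos θ + -0.3742·sin θ = 0.0751
  √(A²+B²)=0.3743;  θ2 = -1.5436+1.3689 ≈ -0.1747
φ3=240.0° → target in arm frame (-0.0969, -0.0593)
  e−x'=0.2069;  (l²−L²−(e−x')²−y'²−z²)/2L = -0.0452
  θ3 = atan2(B,A) + arccos(C/0.4276) = 0.6110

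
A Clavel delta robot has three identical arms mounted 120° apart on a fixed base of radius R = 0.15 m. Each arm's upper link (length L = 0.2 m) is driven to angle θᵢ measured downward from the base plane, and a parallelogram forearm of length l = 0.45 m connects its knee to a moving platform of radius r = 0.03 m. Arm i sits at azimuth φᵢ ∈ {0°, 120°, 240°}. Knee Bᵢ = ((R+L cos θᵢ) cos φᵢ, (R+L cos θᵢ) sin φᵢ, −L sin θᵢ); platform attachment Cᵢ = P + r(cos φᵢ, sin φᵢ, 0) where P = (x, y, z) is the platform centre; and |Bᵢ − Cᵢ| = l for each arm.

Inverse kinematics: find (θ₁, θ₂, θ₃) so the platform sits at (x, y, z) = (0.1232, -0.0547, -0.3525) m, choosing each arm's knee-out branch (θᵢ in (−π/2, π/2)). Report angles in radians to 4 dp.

θ₁ = -0.2617, θ₂ = 0.6982, θ₃ = 0.3489

rotate P by −φ1: (0.1232, -0.0547, -0.3525)
  A cos θ + B sin θ = C:  -0.0032·cos θ + -0.3525·sin θ = 0.0881
  √(A²+B²)=0.3525;  θ1 = -1.5799+1.3182 ≈ -0.2617
rotate P by −φ2: (-0.1090, -0.0793, -0.3525)
  A cos θ + B sin θ = C:  0.2290·cos θ + -0.3525·sin θ = -0.0512
  θ2 = atan2(B,A) + arccos(C/0.4203) = 0.6982
φ3=240.0° → target in arm frame (-0.0142, 0.1340)
  A cos θ + B sin θ = C:  0.1342·cos θ + -0.3525·sin θ = 0.0056
  √(A²+B²)=0.3772;  θ3 = -1.2070+1.5558 ≈ 0.3489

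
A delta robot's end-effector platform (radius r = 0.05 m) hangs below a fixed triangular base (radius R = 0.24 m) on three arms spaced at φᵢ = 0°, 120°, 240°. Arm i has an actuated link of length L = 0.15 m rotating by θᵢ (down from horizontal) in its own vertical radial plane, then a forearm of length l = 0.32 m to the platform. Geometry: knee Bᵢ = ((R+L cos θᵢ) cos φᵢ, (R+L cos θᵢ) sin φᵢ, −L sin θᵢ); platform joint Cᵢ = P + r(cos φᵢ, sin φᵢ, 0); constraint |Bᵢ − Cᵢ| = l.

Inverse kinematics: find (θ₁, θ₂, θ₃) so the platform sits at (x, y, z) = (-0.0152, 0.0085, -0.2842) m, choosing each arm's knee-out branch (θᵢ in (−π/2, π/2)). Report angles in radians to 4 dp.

θ₁ = 1.0471, θ₂ = 0.8730, θ₃ = 0.9599

φ1=0.0° → target in arm frame (-0.0152, 0.0085)
  A cos θ + B sin θ = C:  0.2052·cos θ + -0.2842·sin θ = -0.1435
  √(A²+B²)=0.3505;  θ1 = -0.9454+1.9925 ≈ 1.0471
rotate P by −φ2: (0.0150, 0.0089, -0.2842)
  e−x'=0.1750;  (l²−L²−(e−x')²−y'²−z²)/2L = -0.1053
  θ2 = atan2(B,A) + arccos(C/0.3338) = 0.8730
rotate P by −φ3: (0.0002, -0.0174, -0.2842)
  A=0.1898, B=-0.2842, C=(l²−L²−A²−y'²−z²)/(2L)=-0.1239
  θ3 = atan2(B,A) + arccos(C/0.3417) = 0.9599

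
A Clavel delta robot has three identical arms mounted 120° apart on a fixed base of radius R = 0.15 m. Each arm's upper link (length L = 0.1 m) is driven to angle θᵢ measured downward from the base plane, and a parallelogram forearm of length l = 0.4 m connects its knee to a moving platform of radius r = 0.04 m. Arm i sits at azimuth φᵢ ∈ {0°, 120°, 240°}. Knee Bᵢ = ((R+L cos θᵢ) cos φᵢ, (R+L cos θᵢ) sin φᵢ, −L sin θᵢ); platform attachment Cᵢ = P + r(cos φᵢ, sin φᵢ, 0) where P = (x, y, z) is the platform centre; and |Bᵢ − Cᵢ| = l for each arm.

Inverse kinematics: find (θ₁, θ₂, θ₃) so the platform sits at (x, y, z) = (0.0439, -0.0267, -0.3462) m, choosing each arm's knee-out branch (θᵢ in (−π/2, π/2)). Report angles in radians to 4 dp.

arm 1 (φ=0.0°): x'=0.0439, y'=-0.0267
  e−x'=0.0661;  (l²−L²−(e−x')²−y'²−z²)/2L = 0.1253
  θ1 = atan2(B,A) + arccos(C/0.3525) = -0.1749
rotate P by −φ2: (-0.0451, -0.0247, -0.3462)
  e−x'=0.1551;  (l²−L²−(e−x')²−y'²−z²)/2L = 0.0274
  γ=atan2(-0.3462,0.1551)=-1.1497;  ψ=arccos(0.0724)=1.4984;  θ2=γ+ψ≈0.3487
arm 3 (φ=240.0°): x'=0.0012, y'=0.0514
  A cos θ + B sin θ = C:  0.1088·cos θ + -0.3462·sin θ = 0.0783
  γ=atan2(-0.3462,0.1088)=-1.2662;  ψ=arccos(0.2158)=1.3533;  θ3=γ+ψ≈0.0870

θ₁ = -0.1749, θ₂ = 0.3487, θ₃ = 0.0870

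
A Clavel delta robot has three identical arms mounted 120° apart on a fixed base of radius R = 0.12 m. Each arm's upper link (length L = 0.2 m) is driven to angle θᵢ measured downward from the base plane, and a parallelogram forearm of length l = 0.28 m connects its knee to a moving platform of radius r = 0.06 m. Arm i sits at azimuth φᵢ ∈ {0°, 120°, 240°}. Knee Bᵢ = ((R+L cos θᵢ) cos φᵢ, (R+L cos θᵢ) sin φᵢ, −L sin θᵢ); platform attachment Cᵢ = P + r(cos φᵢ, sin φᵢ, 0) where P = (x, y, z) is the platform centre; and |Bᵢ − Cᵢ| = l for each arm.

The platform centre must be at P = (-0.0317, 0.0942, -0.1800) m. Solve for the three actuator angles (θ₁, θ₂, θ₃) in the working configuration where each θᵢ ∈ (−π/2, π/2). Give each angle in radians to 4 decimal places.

θ₁ = 0.6113, θ₂ = -0.2623, θ₃ = 0.7856

φ1=0.0° → target in arm frame (-0.0317, 0.0942)
  A cos θ + B sin θ = C:  0.0917·cos θ + -0.1800·sin θ = -0.0282
  γ=atan2(-0.1800,0.0917)=-1.0996;  ψ=arccos(-0.1396)=1.7109;  θ1=γ+ψ≈0.6113
rotate P by −φ2: (0.0974, -0.0196, -0.1800)
  A cos θ + B sin θ = C:  -0.0374·cos θ + -0.1800·sin θ = 0.0105
  γ=atan2(-0.1800,-0.0374)=-1.7758;  ψ=arccos(0.0573)=1.5135;  θ2=γ+ψ≈-0.2623
rotate P by −φ3: (-0.0657, -0.0746, -0.1800)
  A cos θ + B sin θ = C:  0.1257·cos θ + -0.1800·sin θ = -0.0384
  √(A²+B²)=0.2196;  θ3 = -0.9611+1.7467 ≈ 0.7856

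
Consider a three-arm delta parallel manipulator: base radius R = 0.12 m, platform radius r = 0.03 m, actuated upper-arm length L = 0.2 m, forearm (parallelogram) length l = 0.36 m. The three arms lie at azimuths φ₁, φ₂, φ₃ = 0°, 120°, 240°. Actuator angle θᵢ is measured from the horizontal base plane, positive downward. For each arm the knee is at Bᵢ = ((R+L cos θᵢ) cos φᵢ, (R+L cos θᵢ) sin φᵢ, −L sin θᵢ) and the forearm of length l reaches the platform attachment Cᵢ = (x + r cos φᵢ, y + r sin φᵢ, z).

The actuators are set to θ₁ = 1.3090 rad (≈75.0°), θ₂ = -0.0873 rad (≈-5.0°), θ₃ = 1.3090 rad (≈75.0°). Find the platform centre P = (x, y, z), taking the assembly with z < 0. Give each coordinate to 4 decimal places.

(-0.1174, 0.2033, -0.3384)

φ1=0.0°: virtual centre (0.1418, 0.0000, -0.1932), radius l
O2 = (0.2892·cos120.0°, 0.2892·sin120.0°, 0.0174) = (-0.1446, 0.2505, 0.0174)
O3 = (0.1418·cos240.0°, 0.1418·sin240.0°, -0.1932) = (-0.0709, -0.1228, -0.1932)
|O₂|²−|O₁|² = 0.0265;  |O₃|²−|O₁|² = 0.0000
plane₁₂: -0.5728x+0.5010y+0.4212z = 0.0265
Cramer: x(z) = -0.0184+0.2924z;  y(z) = 0.0319-0.5065z
quadratic in z: (1.3421)z²+(0.2603)z+(-0.0656)=0, √Δ=0.6480 → z ∈ {-0.3384, 0.1444}; z = -0.3384 (taking z<0)
x = -0.1174, y = 0.2033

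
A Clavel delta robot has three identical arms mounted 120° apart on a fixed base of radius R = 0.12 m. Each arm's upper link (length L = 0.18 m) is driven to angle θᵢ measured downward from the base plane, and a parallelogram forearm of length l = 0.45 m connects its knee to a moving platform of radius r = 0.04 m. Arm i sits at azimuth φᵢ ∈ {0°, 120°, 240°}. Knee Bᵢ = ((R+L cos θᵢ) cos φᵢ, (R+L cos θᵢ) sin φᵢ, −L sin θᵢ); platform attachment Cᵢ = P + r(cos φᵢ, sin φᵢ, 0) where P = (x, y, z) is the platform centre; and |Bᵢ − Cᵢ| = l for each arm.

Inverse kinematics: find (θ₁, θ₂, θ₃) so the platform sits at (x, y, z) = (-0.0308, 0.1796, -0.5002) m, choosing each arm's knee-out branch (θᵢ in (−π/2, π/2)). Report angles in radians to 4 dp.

arm 1 (φ=0.0°): x'=-0.0308, y'=0.1796
  A=0.1108, B=-0.5002, C=(l²−L²−A²−y'²−z²)/(2L)=-0.3462
  √(A²+B²)=0.5123;  θ1 = -1.3528+2.3128 ≈ 0.9600
rotate P by −φ2: (0.1709, -0.0631, -0.5002)
  A cos θ + B sin θ = C:  -0.0909·cos θ + -0.5002·sin θ = -0.2565
  θ2 = atan2(B,A) + arccos(C/0.5084) = 0.3491
φ3=240.0° → target in arm frame (-0.1401, -0.1165)
  A=0.2201, B=-0.5002, C=(l²−L²−A²−y'²−z²)/(2L)=-0.3948
  θ3 = atan2(B,A) + arccos(C/0.5465) = 1.2219

θ₁ = 0.9600, θ₂ = 0.3491, θ₃ = 1.2219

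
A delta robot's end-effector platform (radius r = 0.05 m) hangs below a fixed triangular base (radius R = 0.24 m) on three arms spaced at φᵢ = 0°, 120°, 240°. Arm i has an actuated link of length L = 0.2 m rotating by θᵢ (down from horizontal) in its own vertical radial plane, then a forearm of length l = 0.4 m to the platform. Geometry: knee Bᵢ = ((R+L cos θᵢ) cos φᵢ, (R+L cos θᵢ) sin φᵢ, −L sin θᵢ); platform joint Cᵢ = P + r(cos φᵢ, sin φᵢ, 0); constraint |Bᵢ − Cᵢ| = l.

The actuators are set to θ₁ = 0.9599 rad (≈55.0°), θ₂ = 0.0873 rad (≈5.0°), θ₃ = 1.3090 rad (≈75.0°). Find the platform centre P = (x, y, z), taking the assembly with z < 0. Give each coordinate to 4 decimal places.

φ1=0.0°: virtual centre (0.3047, 0.0000, -0.1638), radius l
O2 = (0.3892·cos120.0°, 0.3892·sin120.0°, -0.0174) = (-0.1946, 0.3371, -0.0174)
φ3=240.0°: virtual centre (-0.1209, -0.2094, -0.1932), radius l
subtract pairs → two planes through P
[-0.9987 0.6742 0.2928]·P = 0.0321;  [-0.8512 -0.4187 -0.0587]·P = -0.0239
Cramer: x(z) = 0.0027+0.0837z;  y(z) = 0.0516-0.3103z
sphere 1 gives Az²+Bz+C=0 with A=1.1033, B=0.2451, C=-0.0393;  B²−4AC=0.2334;  roots -0.3300, 0.1079;  negative root z = -0.3300
x = -0.0249, y = 0.1540

(-0.0249, 0.1540, -0.3300)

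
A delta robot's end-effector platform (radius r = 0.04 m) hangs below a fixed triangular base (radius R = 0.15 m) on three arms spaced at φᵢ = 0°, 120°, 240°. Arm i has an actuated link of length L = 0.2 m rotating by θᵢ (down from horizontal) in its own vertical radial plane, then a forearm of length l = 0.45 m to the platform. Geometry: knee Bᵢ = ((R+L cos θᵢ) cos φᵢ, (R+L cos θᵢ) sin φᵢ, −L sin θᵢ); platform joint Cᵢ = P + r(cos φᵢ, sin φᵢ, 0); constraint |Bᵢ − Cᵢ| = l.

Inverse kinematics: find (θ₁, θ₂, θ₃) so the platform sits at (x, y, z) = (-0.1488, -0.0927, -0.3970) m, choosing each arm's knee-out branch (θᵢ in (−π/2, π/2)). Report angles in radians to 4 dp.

θ₁ = 0.9598, θ₂ = 0.5235, θ₃ = -0.0876

rotate P by −φ1: (-0.1488, -0.0927, -0.3970)
  A cos θ + B sin θ = C:  0.2588·cos θ + -0.3970·sin θ = -0.1767
  θ1 = atan2(B,A) + arccos(C/0.4739) = 0.9598
rotate P by −φ2: (-0.0059, 0.1752, -0.3970)
  A cos θ + B sin θ = C:  0.1159·cos θ + -0.3970·sin θ = -0.0981
  √(A²+B²)=0.4136;  θ2 = -1.2868+1.8103 ≈ 0.5235
φ3=240.0° → target in arm frame (0.1547, -0.0825)
  A=-0.0447, B=-0.3970, C=(l²−L²−A²−y'²−z²)/(2L)=-0.0098
  γ=atan2(-0.3970,-0.0447)=-1.6829;  ψ=arccos(-0.0245)=1.5953;  θ3=γ+ψ≈-0.0876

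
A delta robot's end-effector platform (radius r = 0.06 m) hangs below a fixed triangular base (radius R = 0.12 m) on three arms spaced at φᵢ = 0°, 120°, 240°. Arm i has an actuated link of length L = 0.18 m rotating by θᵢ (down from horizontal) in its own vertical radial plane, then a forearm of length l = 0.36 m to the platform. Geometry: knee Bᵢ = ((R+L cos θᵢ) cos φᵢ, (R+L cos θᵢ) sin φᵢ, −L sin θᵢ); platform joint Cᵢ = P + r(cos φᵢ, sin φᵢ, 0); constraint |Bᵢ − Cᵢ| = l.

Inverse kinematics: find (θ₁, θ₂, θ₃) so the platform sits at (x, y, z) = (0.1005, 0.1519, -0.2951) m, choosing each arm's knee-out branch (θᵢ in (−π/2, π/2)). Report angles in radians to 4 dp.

arm 1 (φ=0.0°): x'=0.1005, y'=0.1519
  A cos θ + B sin θ = C:  -0.0405·cos θ + -0.2951·sin θ = -0.0405
  √(A²+B²)=0.2979;  θ1 = -1.7072+1.7074 ≈ 0.0002
rotate P by −φ2: (0.0813, -0.1630, -0.2951)
  e−x'=-0.0213;  (l²−L²−(e−x')²−y'²−z²)/2L = -0.0469
  γ=atan2(-0.2951,-0.0213)=-1.6428;  ψ=arccos(-0.1587)=1.7302;  θ2=γ+ψ≈0.0873
rotate P by −φ3: (-0.1818, 0.0111, -0.2951)
  A=0.2418, B=-0.2951, C=(l²−L²−A²−y'²−z²)/(2L)=-0.1346
  θ3 = atan2(B,A) + arccos(C/0.3815) = 1.0472

θ₁ = 0.0002, θ₂ = 0.0873, θ₃ = 1.0472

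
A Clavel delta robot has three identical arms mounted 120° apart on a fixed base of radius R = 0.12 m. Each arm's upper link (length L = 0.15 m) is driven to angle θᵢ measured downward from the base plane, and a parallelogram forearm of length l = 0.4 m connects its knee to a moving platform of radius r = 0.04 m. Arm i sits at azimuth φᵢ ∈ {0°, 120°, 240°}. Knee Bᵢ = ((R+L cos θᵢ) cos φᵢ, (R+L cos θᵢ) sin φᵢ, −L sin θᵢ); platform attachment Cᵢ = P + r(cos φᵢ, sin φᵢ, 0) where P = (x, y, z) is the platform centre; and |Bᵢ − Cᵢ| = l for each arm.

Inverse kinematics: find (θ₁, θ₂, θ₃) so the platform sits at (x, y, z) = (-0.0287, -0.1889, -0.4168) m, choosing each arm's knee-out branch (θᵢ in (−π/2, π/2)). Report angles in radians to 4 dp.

arm 1 (φ=0.0°): x'=-0.0287, y'=-0.1889
  e−x'=0.1087;  (l²−L²−(e−x')²−y'²−z²)/2L = -0.2791
  θ1 = atan2(B,A) + arccos(C/0.4307) = 0.9599
rotate P by −φ2: (-0.1492, 0.1193, -0.4168)
  A cos θ + B sin θ = C:  0.2292·cos θ + -0.4168·sin θ = -0.3434
  θ2 = atan2(B,A) + arccos(C/0.4757) = 1.3093
φ3=240.0° → target in arm frame (0.1779, 0.0696)
  A=-0.0979, B=-0.4168, C=(l²−L²−A²−y'²−z²)/(2L)=-0.1689
  θ3 = atan2(B,A) + arccos(C/0.4282) = 0.1746

θ₁ = 0.9599, θ₂ = 1.3093, θ₃ = 0.1746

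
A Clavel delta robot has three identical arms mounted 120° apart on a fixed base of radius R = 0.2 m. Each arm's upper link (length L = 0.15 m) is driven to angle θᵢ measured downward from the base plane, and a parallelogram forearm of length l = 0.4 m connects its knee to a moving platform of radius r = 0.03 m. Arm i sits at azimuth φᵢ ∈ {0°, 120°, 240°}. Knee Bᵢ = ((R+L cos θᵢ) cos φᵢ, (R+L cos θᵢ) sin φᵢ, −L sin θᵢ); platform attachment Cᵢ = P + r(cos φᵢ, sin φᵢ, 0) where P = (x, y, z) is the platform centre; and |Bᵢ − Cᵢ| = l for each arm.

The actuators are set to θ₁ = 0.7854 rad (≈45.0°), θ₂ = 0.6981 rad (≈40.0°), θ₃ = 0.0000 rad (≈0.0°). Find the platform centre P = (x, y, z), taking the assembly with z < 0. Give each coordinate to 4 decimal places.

φ1=0.0°: virtual centre (0.2761, 0.0000, -0.1061), radius l
centre 2 = (0.2849·cos120.0°, 0.2849·sin120.0°, -0.0964) = (-0.1425, 0.2467, -0.0964)
φ3=240.0°: virtual centre (-0.1600, -0.2771, 0.0000), radius l
subtract pairs → two planes through P
plane₁₂: -0.8370x+0.4935y+0.0193z = 0.0030
det = 0.8943;  x = -0.0101+0.1290z,  y = -0.0110+0.1797z
quadratic in z: (1.0489)z²+(0.1343)z+(-0.0667)=0, √Δ=0.5459 → z ∈ {-0.3243, 0.1962}; z = -0.3243 (taking z<0)
x = -0.0519, y = -0.0693

(-0.0519, -0.0693, -0.3243)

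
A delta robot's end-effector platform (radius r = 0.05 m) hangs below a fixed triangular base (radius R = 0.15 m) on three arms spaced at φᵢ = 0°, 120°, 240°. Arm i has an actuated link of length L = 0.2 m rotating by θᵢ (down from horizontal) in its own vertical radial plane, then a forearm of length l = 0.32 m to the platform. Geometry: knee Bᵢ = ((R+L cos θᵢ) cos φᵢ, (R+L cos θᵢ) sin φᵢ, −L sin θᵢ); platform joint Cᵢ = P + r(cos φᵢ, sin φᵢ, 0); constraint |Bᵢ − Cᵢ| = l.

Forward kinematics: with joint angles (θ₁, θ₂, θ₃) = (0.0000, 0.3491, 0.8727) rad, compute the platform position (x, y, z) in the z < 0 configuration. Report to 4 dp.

(0.0682, 0.0581, -0.2128)

φ1=0.0°: virtual centre (0.3000, 0.0000, 0.0000), radius l
centre 2 = (0.2879·cos120.0°, 0.2879·sin120.0°, -0.0684) = (-0.1440, 0.2494, -0.0684)
arm 3 at φ=240.0°: (R−r)+L cos θ3 = 0.2286;  centre 3 = (-0.1143, -0.1979, -0.1532)
|centre ₂|²−|centre ₁|² = -0.0024;  |centre ₃|²−|centre ₁|² = -0.0143
[-0.8879 0.4987 -0.1368]·P = -0.0024;  [-0.8286 -0.3959 -0.3064]·P = -0.0143
det = 0.7647;  x = 0.0106+-0.2707z,  y = 0.0140+-0.2076z
into |P−centre ₁|² = l²: 1.1163z² + 0.1509z + -0.0184 = 0;  Δ = 0.1051;  z = -0.2128 or 0.0776 → z<0 root = -0.2128
x = 0.0682, y = 0.0581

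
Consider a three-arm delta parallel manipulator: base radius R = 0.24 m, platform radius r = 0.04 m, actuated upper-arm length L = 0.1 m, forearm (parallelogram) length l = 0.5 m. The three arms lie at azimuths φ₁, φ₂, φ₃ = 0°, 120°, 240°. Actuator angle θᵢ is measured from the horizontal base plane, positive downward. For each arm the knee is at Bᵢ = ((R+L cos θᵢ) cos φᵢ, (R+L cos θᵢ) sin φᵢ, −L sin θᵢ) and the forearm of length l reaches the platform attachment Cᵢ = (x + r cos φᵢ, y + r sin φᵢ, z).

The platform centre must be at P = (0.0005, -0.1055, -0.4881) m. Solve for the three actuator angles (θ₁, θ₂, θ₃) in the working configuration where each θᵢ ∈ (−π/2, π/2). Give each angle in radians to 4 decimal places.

θ₁ = 0.8731, θ₂ = 1.3964, θ₃ = 0.3491

rotate P by −φ1: (0.0005, -0.1055, -0.4881)
  A=0.1995, B=-0.4881, C=(l²−L²−A²−y'²−z²)/(2L)=-0.2459
  γ=atan2(-0.4881,0.1995)=-1.1828;  ψ=arccos(-0.4663)=2.0559;  θ1=γ+ψ≈0.8731
arm 2 (φ=120.0°): x'=-0.0916, y'=0.0523
  A cos θ + B sin θ = C:  0.2916·cos θ + -0.4881·sin θ = -0.4301
  θ2 = atan2(B,A) + arccos(C/0.5686) = 1.3964
arm 3 (φ=240.0°): x'=0.0911, y'=0.0532
  A=0.1089, B=-0.4881, C=(l²−L²−A²−y'²−z²)/(2L)=-0.0646
  γ=atan2(-0.4881,0.1089)=-1.3513;  ψ=arccos(-0.1292)=1.7004;  θ3=γ+ψ≈0.3491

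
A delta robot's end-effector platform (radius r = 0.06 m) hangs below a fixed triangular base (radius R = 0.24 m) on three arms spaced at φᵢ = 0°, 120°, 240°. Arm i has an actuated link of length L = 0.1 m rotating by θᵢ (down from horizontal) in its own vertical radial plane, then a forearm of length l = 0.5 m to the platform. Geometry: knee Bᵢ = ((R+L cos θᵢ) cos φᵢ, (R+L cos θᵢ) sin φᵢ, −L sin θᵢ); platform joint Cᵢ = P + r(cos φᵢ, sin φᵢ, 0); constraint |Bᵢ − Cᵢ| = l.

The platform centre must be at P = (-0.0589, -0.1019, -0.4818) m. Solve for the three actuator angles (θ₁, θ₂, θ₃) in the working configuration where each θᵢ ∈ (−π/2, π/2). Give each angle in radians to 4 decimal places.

θ₁ = 1.0475, θ₂ = 1.0470, θ₃ = 0.0875

rotate P by −φ1: (-0.0589, -0.1019, -0.4818)
  e−x'=0.2389;  (l²−L²−(e−x')²−y'²−z²)/2L = -0.2979
  θ1 = atan2(B,A) + arccos(C/0.5378) = 1.0475
rotate P by −φ2: (-0.0588, 0.1020, -0.4818)
  e−x'=0.2388;  (l²−L²−(e−x')²−y'²−z²)/2L = -0.2978
  √(A²+B²)=0.5377;  θ2 = -1.1106+2.1576 ≈ 1.0470
φ3=240.0° → target in arm frame (0.1177, -0.0001)
  A=0.0623, B=-0.4818, C=(l²−L²−A²−y'²−z²)/(2L)=0.0199
  √(A²+B²)=0.4858;  θ3 = -1.4422+1.5297 ≈ 0.0875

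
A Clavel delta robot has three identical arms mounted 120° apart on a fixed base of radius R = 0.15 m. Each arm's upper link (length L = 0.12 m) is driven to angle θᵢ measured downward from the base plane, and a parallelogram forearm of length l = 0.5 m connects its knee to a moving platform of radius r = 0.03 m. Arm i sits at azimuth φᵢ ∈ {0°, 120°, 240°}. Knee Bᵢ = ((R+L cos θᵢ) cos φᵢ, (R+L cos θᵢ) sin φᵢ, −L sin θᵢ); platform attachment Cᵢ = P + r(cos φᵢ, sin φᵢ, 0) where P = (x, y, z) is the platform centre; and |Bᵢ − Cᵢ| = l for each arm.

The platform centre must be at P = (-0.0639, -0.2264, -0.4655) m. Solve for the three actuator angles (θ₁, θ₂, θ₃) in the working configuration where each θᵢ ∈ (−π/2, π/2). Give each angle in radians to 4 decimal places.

θ₁ = 0.9596, θ₂ = 1.3085, θ₃ = -0.2620

arm 1 (φ=0.0°): x'=-0.0639, y'=-0.2264
  A=0.1839, B=-0.4655, C=(l²−L²−A²−y'²−z²)/(2L)=-0.2757
  θ1 = atan2(B,A) + arccos(C/0.5005) = 0.9596
arm 2 (φ=120.0°): x'=-0.1641, y'=0.1685
  A=0.2841, B=-0.4655, C=(l²−L²−A²−y'²−z²)/(2L)=-0.3759
  θ2 = atan2(B,A) + arccos(C/0.5454) = 1.3085
rotate P by −φ3: (0.2280, 0.0579, -0.4655)
  A cos θ + B sin θ = C:  -0.1080·cos θ + -0.4655·sin θ = 0.0162
  θ3 = atan2(B,A) + arccos(C/0.4779) = -0.2620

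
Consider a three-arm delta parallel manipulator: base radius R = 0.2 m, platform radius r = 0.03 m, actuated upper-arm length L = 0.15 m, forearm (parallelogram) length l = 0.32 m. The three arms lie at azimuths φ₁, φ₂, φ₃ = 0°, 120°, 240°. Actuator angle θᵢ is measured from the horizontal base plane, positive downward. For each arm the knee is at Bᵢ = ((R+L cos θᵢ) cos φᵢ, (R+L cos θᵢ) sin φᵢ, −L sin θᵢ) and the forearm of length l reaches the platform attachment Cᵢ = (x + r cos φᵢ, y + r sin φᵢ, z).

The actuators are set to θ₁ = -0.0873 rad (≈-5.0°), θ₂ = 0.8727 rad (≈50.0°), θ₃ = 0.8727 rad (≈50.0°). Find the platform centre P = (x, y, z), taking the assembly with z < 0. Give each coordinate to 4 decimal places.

(0.0744, 0.0000, -0.1928)

centre 1 = (0.3194·cos0.0°, 0.3194·sin0.0°, 0.0131) = (0.3194, 0.0000, 0.0131)
φ2=120.0°: virtual centre (-0.1332, 0.2307, -0.1149), radius l
arm 3 at φ=240.0°: e+L cos θ3 = 0.2664;  centre 3 = (-0.1332, -0.2307, -0.1149)
subtract pairs → two planes through P
linear system: -0.9053x+0.4614y = -0.0180−-0.2560z; -0.9053x+-0.4614y = -0.0180−-0.2560z
Cramer: x(z) = 0.0199-0.2828z;  y(z) = 0.0000+0.0000z
into |P−centre ₁|² = l²: 1.0800z² + 0.1432z + -0.0125 = 0;  Δ = 0.0746;  z = -0.1928 or 0.0601 → z<0 root = -0.1928
x = 0.0744, y = 0.0000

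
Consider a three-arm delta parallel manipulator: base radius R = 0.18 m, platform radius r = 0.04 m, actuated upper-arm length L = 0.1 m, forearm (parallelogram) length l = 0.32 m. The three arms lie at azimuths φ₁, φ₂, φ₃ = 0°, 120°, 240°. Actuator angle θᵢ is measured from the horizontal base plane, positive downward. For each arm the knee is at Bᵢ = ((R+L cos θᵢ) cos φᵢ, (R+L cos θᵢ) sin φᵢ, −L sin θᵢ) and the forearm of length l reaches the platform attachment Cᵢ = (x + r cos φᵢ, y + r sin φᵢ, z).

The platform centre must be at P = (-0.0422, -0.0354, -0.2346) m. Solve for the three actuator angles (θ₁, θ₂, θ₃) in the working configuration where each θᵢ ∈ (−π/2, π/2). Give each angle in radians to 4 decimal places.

φ1=0.0° → target in arm frame (-0.0422, -0.0354)
  e−x'=0.1822;  (l²−L²−(e−x')²−y'²−z²)/2L = 0.0146
  γ=atan2(-0.2346,0.1822)=-0.9105;  ψ=arccos(0.0490)=1.5217;  θ1=γ+ψ≈0.6113
rotate P by −φ2: (-0.0096, 0.0542, -0.2346)
  A cos θ + B sin θ = C:  0.1496·cos θ + -0.2346·sin θ = 0.0603
  γ=atan2(-0.2346,0.1496)=-1.0033;  ψ=arccos(0.2166)=1.3525;  θ2=γ+ψ≈0.3492
arm 3 (φ=240.0°): x'=0.0518, y'=-0.0188
  A=0.0882, B=-0.2346, C=(l²−L²−A²−y'²−z²)/(2L)=0.1461
  γ=atan2(-0.2346,0.0882)=-1.2110;  ψ=arccos(0.5829)=0.9485;  θ3=γ+ψ≈-0.2625

θ₁ = 0.6113, θ₂ = 0.3492, θ₃ = -0.2625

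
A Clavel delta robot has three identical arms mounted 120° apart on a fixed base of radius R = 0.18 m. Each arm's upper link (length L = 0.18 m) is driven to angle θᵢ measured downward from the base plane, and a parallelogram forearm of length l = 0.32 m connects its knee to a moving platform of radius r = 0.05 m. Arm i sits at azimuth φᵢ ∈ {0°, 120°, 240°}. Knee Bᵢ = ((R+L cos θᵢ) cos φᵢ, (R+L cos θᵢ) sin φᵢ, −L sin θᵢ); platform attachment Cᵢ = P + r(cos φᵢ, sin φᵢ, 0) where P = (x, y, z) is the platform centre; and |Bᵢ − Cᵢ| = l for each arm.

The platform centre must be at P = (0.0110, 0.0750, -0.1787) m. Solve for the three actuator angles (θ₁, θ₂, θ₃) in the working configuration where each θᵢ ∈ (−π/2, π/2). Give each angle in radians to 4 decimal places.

φ1=0.0° → target in arm frame (0.0110, 0.0750)
  A cos θ + B sin θ = C:  0.1190·cos θ + -0.1787·sin θ = 0.0508
  √(A²+B²)=0.2147;  θ1 = -0.9833+1.3320 ≈ 0.3487
rotate P by −φ2: (0.0595, -0.0470, -0.1787)
  A cos θ + B sin θ = C:  0.0705·cos θ + -0.1787·sin θ = 0.0858
  γ=atan2(-0.1787,0.0705)=-1.1948;  ψ=arccos(0.4464)=1.1080;  θ2=γ+ψ≈-0.0868
φ3=240.0° → target in arm frame (-0.0705, -0.0280)
  A=0.2005, B=-0.1787, C=(l²−L²−A²−y'²−z²)/(2L)=-0.0080
  √(A²+B²)=0.2685;  θ3 = -0.7281+1.6008 ≈ 0.8727

θ₁ = 0.3487, θ₂ = -0.0868, θ₃ = 0.8727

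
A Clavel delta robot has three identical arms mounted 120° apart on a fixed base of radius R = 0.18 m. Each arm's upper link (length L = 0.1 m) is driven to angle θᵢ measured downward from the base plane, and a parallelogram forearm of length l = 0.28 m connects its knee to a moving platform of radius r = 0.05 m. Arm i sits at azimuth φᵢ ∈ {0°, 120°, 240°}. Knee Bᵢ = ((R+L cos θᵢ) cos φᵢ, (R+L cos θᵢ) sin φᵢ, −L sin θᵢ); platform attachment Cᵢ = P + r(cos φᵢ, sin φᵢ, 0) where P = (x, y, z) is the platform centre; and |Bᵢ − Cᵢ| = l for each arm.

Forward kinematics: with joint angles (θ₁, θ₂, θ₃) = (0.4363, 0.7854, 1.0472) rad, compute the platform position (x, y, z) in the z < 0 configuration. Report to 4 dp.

φ1=0.0°: virtual centre (0.2206, 0.0000, -0.0423), radius l
O2 = (0.2007·cos120.0°, 0.2007·sin120.0°, -0.0707) = (-0.1004, 0.1738, -0.0707)
arm 3 at φ=240.0°: ρ3 = 0.1800;  O3 = (-0.0900, -0.1559, -0.0866)
eliminate P² terms by subtracting sphere 1 from 2 and 3
linear system: -0.6420x+0.3476y = -0.0052−-0.0569z; -0.6213x+-0.3118y = -0.0106−-0.0887z
Cramer: x(z) = 0.0127-0.1167z;  y(z) = 0.0086-0.0519z
sphere 1 gives Az²+Bz+C=0 with A=1.0163, B=0.1322, C=-0.0333;  B²−4AC=0.1529;  roots -0.2574, 0.1273;  negative root z = -0.2574
x = 0.0427, y = 0.0219

(0.0427, 0.0219, -0.2574)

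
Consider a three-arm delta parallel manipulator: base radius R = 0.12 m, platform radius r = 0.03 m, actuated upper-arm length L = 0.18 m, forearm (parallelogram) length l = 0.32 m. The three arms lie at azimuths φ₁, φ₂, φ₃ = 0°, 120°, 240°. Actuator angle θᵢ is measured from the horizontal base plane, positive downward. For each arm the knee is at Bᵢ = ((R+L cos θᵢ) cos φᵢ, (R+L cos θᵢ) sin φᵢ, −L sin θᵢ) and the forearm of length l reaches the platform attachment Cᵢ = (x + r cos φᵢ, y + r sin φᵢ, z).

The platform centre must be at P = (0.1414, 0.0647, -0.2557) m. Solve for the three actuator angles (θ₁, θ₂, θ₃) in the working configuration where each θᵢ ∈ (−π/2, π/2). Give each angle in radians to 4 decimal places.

φ1=0.0° → target in arm frame (0.1414, 0.0647)
  A cos θ + B sin θ = C:  -0.0514·cos θ + -0.2557·sin θ = -0.0061
  θ1 = atan2(B,A) + arccos(C/0.2608) = -0.1748
φ2=120.0° → target in arm frame (-0.0147, -0.1548)
  A cos θ + B sin θ = C:  0.1047·cos θ + -0.2557·sin θ = -0.0842
  θ2 = atan2(B,A) + arccos(C/0.2763) = 0.6981
rotate P by −φ3: (-0.1267, 0.0901, -0.2557)
  A=0.2167, B=-0.2557, C=(l²−L²−A²−y'²−z²)/(2L)=-0.1402
  γ=atan2(-0.2557,0.2167)=-0.8677;  ψ=arccos(-0.4183)=2.0024;  θ3=γ+ψ≈1.1347

θ₁ = -0.1748, θ₂ = 0.6981, θ₃ = 1.1347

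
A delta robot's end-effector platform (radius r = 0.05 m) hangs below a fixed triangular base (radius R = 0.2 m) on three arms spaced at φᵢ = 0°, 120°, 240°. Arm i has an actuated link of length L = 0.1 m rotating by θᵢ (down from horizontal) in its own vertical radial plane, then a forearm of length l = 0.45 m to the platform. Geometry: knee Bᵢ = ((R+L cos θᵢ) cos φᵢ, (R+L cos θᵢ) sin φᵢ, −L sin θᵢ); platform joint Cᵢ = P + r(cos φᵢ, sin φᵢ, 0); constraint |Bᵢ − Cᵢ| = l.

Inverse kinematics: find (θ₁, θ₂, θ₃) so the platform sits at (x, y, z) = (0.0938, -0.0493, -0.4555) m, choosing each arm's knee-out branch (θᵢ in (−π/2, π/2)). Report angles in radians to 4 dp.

arm 1 (φ=0.0°): x'=0.0938, y'=-0.0493
  A=0.0562, B=-0.4555, C=(l²−L²−A²−y'²−z²)/(2L)=-0.1028
  γ=atan2(-0.4555,0.0562)=-1.4480;  ψ=arccos(-0.2241)=1.7968;  θ1=γ+ψ≈0.3488
rotate P by −φ2: (-0.0896, -0.0566, -0.4555)
  A cos θ + B sin θ = C:  0.2396·cos θ + -0.4555·sin θ = -0.3779
  γ=atan2(-0.4555,0.2396)=-1.0866;  ψ=arccos(-0.7343)=2.3955;  θ2=γ+ψ≈1.3089
φ3=240.0° → target in arm frame (-0.0042, 0.1059)
  e−x'=0.1542;  (l²−L²−(e−x')²−y'²−z²)/2L = -0.2499
  γ=atan2(-0.4555,0.1542)=-1.2444;  ψ=arccos(-0.5196)=2.1171;  θ3=γ+ψ≈0.8728

θ₁ = 0.3488, θ₂ = 1.3089, θ₃ = 0.8728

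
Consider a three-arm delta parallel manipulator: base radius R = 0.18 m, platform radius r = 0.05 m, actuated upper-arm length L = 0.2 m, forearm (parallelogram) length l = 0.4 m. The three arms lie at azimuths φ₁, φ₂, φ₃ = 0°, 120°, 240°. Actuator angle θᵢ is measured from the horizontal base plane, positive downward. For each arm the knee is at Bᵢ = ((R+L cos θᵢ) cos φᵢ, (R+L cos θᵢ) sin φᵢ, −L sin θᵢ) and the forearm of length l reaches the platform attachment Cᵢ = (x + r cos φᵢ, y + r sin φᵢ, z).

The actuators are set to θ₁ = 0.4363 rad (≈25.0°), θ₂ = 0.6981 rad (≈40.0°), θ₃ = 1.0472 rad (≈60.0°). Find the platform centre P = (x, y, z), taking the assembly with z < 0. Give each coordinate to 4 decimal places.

(0.0806, 0.0611, -0.4055)

centre 1 = (0.3113·cos0.0°, 0.3113·sin0.0°, -0.0845) = (0.3113, 0.0000, -0.0845)
arm 2 at φ=120.0°: e+L cos θ2 = 0.2832;  centre 2 = (-0.1416, 0.2453, -0.1286)
φ3=240.0°: virtual centre (-0.1150, -0.1992, -0.1732), radius l
|centre ₂|²−|centre ₁|² = -0.0073;  |centre ₃|²−|centre ₁|² = -0.0211
linear system: -0.9057x+0.4905y = -0.0073−-0.0881z; -0.8525x+-0.3984y = -0.0211−-0.1774z
det = 0.7790;  x = 0.0170+-0.1567z,  y = 0.0166+-0.1098z
sphere 1 gives Az²+Bz+C=0 with A=1.0366, B=0.2576, C=-0.0660;  B²−4AC=0.3401;  roots -0.4055, 0.1570;  negative root z = -0.4055
x = 0.0806, y = 0.0611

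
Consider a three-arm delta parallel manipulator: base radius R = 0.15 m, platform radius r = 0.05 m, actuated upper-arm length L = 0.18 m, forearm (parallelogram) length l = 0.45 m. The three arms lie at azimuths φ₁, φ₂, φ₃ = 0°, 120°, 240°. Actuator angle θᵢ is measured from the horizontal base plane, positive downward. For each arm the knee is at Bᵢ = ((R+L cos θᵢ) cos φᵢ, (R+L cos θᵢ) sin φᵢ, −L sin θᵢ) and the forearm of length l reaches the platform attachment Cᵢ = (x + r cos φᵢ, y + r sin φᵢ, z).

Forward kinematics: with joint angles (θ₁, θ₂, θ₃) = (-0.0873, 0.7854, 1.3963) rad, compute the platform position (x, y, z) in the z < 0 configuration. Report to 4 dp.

O1 = (0.2793·cos0.0°, 0.2793·sin0.0°, 0.0157) = (0.2793, 0.0000, 0.0157)
φ2=120.0°: virtual centre (-0.1136, 0.1968, -0.1273), radius l
φ3=240.0°: virtual centre (-0.0656, -0.1137, -0.1773), radius l
|O₂|²−|O₁|² = -0.0104;  |O₃|²−|O₁|² = -0.0296
plane₁₂: -0.7859x+0.3937y+-0.2859z = -0.0104
det = 0.4502;  x = 0.0311+-0.4818z,  y = 0.0357+-0.2355z
into |P−O₁|² = l²: 1.2876z² + 0.1909z + -0.1394 = 0;  Δ = 0.7543;  z = -0.4114 or 0.2631 → z<0 root = -0.4114
x = 0.2294, y = 0.1326

(0.2294, 0.1326, -0.4114)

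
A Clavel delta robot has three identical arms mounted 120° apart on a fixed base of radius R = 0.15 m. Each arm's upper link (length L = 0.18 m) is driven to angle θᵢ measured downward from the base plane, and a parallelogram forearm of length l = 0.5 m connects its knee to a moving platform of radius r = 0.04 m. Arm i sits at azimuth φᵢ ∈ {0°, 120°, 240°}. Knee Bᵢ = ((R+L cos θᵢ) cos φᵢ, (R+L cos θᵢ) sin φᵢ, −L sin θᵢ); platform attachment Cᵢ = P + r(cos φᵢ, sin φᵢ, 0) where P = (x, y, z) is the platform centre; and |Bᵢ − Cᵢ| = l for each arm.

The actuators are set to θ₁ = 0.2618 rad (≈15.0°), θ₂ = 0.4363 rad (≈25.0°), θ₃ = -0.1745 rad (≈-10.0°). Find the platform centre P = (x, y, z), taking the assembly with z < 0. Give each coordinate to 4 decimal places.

(-0.0221, -0.0979, -0.4297)

S1 = (0.2839·cos0.0°, 0.2839·sin0.0°, -0.0466) = (0.2839, 0.0000, -0.0466)
φ2=120.0°: virtual centre (-0.1366, 0.2365, -0.0761), radius l
φ3=240.0°: virtual centre (-0.1436, -0.2488, 0.0313), radius l
eliminate P² terms by subtracting sphere 1 from 2 and 3
linear system: -0.8409x+0.4731y = -0.0024−-0.0590z; -0.8550x+-0.4976y = 0.0007−0.1557z
det = 0.8229;  x = 0.0010+0.0539z,  y = -0.0032+0.2203z
sphere 1 gives Az²+Bz+C=0 with A=1.0514, B=0.0613, C=-0.1678;  B²−4AC=0.7095;  roots -0.4297, 0.3714;  negative root z = -0.4297
x = -0.0221, y = -0.0979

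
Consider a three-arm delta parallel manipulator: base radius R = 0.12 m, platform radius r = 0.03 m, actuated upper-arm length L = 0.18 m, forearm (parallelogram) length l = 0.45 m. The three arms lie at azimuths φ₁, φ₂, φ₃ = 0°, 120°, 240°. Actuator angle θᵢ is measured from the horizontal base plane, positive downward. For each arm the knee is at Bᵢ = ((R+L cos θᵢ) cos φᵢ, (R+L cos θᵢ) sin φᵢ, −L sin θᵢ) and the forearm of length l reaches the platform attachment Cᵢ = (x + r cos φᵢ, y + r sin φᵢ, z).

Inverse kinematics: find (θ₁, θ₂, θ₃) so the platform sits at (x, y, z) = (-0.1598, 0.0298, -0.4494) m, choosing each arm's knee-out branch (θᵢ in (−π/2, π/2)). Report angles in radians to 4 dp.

θ₁ = 1.0472, θ₂ = 0.2619, θ₃ = 0.4363

φ1=0.0° → target in arm frame (-0.1598, 0.0298)
  e−x'=0.2498;  (l²−L²−(e−x')²−y'²−z²)/2L = -0.2643
  θ1 = atan2(B,A) + arccos(C/0.5142) = 1.0472
φ2=120.0° → target in arm frame (0.1057, 0.1235)
  A cos θ + B sin θ = C:  -0.0157·cos θ + -0.4494·sin θ = -0.1315
  γ=atan2(-0.4494,-0.0157)=-1.6057;  ψ=arccos(-0.2925)=1.8677;  θ2=γ+ψ≈0.2619
φ3=240.0° → target in arm frame (0.0541, -0.1533)
  A cos θ + B sin θ = C:  0.0359·cos θ + -0.4494·sin θ = -0.1574
  √(A²+B²)=0.4508;  θ3 = -1.4911+1.9273 ≈ 0.4363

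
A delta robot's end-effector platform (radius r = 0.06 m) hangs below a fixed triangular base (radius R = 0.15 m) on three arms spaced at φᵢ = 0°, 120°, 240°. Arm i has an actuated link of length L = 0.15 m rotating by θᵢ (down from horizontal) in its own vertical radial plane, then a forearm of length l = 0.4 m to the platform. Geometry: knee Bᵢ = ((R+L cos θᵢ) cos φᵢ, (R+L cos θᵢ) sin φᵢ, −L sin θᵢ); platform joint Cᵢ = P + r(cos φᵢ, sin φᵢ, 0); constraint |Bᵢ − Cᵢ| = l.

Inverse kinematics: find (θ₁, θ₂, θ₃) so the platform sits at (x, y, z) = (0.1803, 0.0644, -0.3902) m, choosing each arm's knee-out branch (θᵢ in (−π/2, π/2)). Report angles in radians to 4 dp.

θ₁ = -0.0003, θ₂ = 0.8728, θ₃ = 1.2216

φ1=0.0° → target in arm frame (0.1803, 0.0644)
  A cos θ + B sin θ = C:  -0.0903·cos θ + -0.3902·sin θ = -0.0902
  √(A²+B²)=0.4005;  θ1 = -1.7982+1.7979 ≈ -0.0003
arm 2 (φ=120.0°): x'=-0.0344, y'=-0.1883
  e−x'=0.1244;  (l²−L²−(e−x')²−y'²−z²)/2L = -0.2190
  √(A²+B²)=0.4095;  θ2 = -1.2622+2.1350 ≈ 0.8728
φ3=240.0° → target in arm frame (-0.1459, 0.1239)
  e−x'=0.2359;  (l²−L²−(e−x')²−y'²−z²)/2L = -0.2859
  √(A²+B²)=0.4560;  θ3 = -1.0270+2.2486 ≈ 1.2216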